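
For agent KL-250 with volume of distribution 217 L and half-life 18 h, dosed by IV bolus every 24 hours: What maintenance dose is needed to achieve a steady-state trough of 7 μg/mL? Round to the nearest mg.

2309 mg

τ/t½ = 24/18 ≈ 1.3333, so f = (1/2)^(24/18) ≈ 0.396850.
Cmin,ss = (D/Vd)·f/(1−f), so D = Cmin,ss·Vd·(1−f)/f.
D = 7 × 217 × (1−f)/f ≈ 7 × 217 × 1.51984 ≈ 2308.64 mg.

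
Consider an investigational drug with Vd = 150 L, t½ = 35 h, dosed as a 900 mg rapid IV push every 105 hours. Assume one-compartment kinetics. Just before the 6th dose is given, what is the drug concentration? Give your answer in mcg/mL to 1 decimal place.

0.9 mcg/mL

f = (1/2)^(τ/t½) = (1/2)^(105/35) ≈ 0.1250.
C₀ = D/Vd = 900/150 ≈ 6.000 mcg/mL.
Before the 6th dose, 5 doses have been given. Superposition: Cmin = C₀·(f + f² + … + f^5).
≈ 6.000 × (0.1250 + 0.0156 + 0.0020 + 0.0002 + 0.0000) ≈ 6.000 × 0.1428 ≈ 0.857 mcg/mL.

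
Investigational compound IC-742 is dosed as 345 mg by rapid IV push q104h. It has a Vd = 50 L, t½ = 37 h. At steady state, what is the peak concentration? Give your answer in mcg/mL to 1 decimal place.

τ/t½ = 104/37 ≈ 2.8108, so fraction remaining f = (1/2)^(104/37) ≈ 0.1425.
At steady state, accumulation factor R = 1/(1 − e^(−kτ)) ≈ 1.1662.
Single-dose peak C₀ = D/Vd = 345/50 ≈ 6.900 mcg/mL.
Steady-state peak Cmax,ss = C₀·R ≈ 6.900 × 1.1662 ≈ 8.047 mcg/mL.

8.0 mcg/mL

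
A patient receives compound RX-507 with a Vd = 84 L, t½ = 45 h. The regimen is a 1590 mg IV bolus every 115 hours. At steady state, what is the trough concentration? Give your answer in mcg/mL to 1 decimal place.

3.9 mcg/mL

Over one 115-h interval, 115/45 ≈ 2.5556 half-lives elapse, leaving f ≈ 0.1701 of each dose.
Each bolus raises the concentration by D/Vd = 1590/84 ≈ 18.929 mcg/mL.
Steady-state trough Cmin,ss = C₀·f/(1−f) ≈ 18.929 × 0.1701/0.8299 ≈ 3.880 mcg/mL.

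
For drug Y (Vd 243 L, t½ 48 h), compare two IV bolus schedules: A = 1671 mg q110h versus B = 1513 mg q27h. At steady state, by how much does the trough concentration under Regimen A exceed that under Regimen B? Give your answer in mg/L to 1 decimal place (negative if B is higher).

-11.3 mg/L

Regimen A: f = (1/2)^(110/48) ≈ 0.2042; Cmin,ss = (1671/243)·f/(1−f) ≈ 1.765 mg/L.
Regimen B: f = (1/2)^(27/48) ≈ 0.6771; Cmin,ss = (1513/243)·f/(1−f) ≈ 13.056 mg/L.
Difference ≈ 1.765 − 13.056 ≈ -11.291 mg/L.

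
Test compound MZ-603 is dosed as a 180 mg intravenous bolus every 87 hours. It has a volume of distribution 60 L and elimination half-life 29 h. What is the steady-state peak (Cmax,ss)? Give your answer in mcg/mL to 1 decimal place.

The dosing interval is 3 half-lives, so f = 2^(−3) = 0.125.
Accumulation ratio R = 1/(1 − f) = 1/0.875 = 8/7.
Single-dose peak C₀ = D/Vd = 180/60 = 3 mcg/mL.
Steady-state peak Cmax,ss = C₀·R = 3 × 8/7 ≈ 3.429 mcg/mL.

3.4 mcg/mL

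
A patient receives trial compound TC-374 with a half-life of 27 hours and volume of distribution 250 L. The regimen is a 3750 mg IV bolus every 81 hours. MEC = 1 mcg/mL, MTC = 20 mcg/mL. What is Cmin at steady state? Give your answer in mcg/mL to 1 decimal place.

The dosing interval is 3 half-lives, so f = 2^(−3) = 0.125.
Accumulation ratio R = 1/(1 − f) = 1/0.875 = 8/7.
Single-dose peak C₀ = D/Vd = 3750/250 = 15 mcg/mL.
Steady-state peak Cmax,ss = C₀·R = 15 × 8/7 ≈ 17.143 mcg/mL.
Steady-state trough Cmin,ss = Cmax,ss·f ≈ 17.143 × 0.125 ≈ 2.143 mcg/mL.
Trough 2.1 mcg/mL vs MEC 1 mcg/mL: adequate.

2.1 mcg/mL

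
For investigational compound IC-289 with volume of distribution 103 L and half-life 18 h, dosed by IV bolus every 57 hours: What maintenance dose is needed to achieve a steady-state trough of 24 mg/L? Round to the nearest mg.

19726 mg

τ/t½ = 57/18 ≈ 3.1667, so f = (1/2)^(57/18) ≈ 0.111362.
Cmin,ss = (D/Vd)·f/(1−f), so D = Cmin,ss·Vd·(1−f)/f.
D = 24 × 103 × (1−f)/f ≈ 24 × 103 × 7.97972 ≈ 19725.87 mg.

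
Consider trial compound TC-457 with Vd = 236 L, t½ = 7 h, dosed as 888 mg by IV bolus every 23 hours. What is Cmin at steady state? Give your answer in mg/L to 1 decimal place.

0.4 mg/L

k = ln2/t½ = ln2/7 ≈ 0.099021 h⁻¹; fraction remaining f = e^(−kτ) = e^(−0.099021×23) ≈ 0.1025.
Each bolus raises the concentration by D/Vd = 888/236 ≈ 3.763 mg/L.
Steady-state trough Cmin,ss = C₀·f/(1−f) ≈ 3.763 × 0.1025/0.8975 ≈ 0.430 mg/L.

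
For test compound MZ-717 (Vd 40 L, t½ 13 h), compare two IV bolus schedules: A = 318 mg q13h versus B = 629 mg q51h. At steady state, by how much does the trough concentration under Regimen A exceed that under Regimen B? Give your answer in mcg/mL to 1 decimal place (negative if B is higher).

6.8 mcg/mL

Regimen A: f = (1/2)^(13/13) ≈ 0.5000; Cmin,ss = (318/40)·f/(1−f) ≈ 7.950 mcg/mL.
Regimen B: f = (1/2)^(51/13) ≈ 0.0659; Cmin,ss = (629/40)·f/(1−f) ≈ 1.109 mcg/mL.
Difference ≈ 7.950 − 1.109 ≈ 6.841 mcg/mL.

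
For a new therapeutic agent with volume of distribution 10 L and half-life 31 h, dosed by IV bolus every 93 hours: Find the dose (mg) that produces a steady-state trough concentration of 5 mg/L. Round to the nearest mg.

τ/t½ = 93/31 ≈ 3, so f = (1/2)^(93/31) ≈ 0.125000.
Cmin,ss = (D/Vd)·f/(1−f), so D = Cmin,ss·Vd·(1−f)/f.
D = 5 × 10 × (1−f)/f ≈ 5 × 10 × 7.00000 ≈ 350.00 mg.

350 mg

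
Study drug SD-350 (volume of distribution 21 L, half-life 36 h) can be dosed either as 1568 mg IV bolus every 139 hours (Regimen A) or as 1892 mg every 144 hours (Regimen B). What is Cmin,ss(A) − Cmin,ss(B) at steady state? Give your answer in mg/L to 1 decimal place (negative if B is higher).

-0.5 mg/L

Regimen A: f = (1/2)^(139/36) ≈ 0.0688; Cmin,ss = (1568/21)·f/(1−f) ≈ 5.517 mg/L.
Regimen B: f = (1/2)^(144/36) ≈ 0.0625; Cmin,ss = (1892/21)·f/(1−f) ≈ 6.006 mg/L.
Difference ≈ 5.517 − 6.006 ≈ -0.489 mg/L.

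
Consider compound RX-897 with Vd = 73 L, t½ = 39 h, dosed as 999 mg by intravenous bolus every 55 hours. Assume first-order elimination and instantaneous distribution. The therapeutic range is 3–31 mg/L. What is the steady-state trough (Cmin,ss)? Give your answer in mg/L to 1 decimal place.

8.3 mg/L

Over one 55-h interval, 55/39 ≈ 1.4103 half-lives elapse, leaving f ≈ 0.3762 of each dose.
Accumulation ratio R = 1/(1 − f) ≈ 1/0.6238 ≈ 1.6031.
Single-dose peak C₀ = D/Vd = 999/73 ≈ 13.685 mg/L.
Steady-state peak Cmax,ss = C₀·R ≈ 13.685 × 1.6031 ≈ 21.938 mg/L.
Steady-state trough Cmin,ss = Cmax,ss·f ≈ 21.938 × 0.3762 ≈ 8.253 mg/L.
Trough 8.3 mg/L vs MEC 3 mg/L: adequate.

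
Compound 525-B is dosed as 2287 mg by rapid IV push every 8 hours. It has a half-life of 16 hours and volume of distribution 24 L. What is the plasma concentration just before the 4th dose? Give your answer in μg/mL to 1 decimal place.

f = (1/2)^(τ/t½) = (1/2)^(8/16) ≈ 0.7071.
C₀ = D/Vd = 2287/24 ≈ 95.292 μg/mL.
Before the 4th dose, 3 doses have been given. Superposition: Cmin = C₀·(f + f² + … + f^3).
≈ 95.292 × (0.7071 + 0.5000 + 0.3535) ≈ 95.292 × 1.5606 ≈ 148.713 μg/mL.

148.7 μg/mL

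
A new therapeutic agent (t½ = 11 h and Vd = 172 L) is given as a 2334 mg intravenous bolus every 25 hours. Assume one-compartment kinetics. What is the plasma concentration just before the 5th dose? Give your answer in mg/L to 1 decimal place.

3.5 mg/L

f = (1/2)^(τ/t½) = (1/2)^(25/11) ≈ 0.2069.
C₀ = D/Vd = 2334/172 ≈ 13.570 mg/L.
Before the 5th dose, 4 doses have been given. Superposition: Cmin = C₀·(f + f² + … + f^4).
≈ 13.570 × (0.2069 + 0.0428 + 0.0089 + 0.0018) ≈ 13.570 × 0.2604 ≈ 3.534 mg/L.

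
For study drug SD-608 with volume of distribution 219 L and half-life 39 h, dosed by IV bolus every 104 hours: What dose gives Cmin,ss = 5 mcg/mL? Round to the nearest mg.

5858 mg

τ/t½ = 104/39 ≈ 2.6667, so f = (1/2)^(104/39) ≈ 0.157490.
Cmin,ss = (D/Vd)·f/(1−f), so D = Cmin,ss·Vd·(1−f)/f.
D = 5 × 219 × (1−f)/f ≈ 5 × 219 × 5.34961 ≈ 5857.82 mg.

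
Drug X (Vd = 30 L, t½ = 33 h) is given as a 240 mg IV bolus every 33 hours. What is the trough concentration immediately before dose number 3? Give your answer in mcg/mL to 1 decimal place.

f = (1/2)^(τ/t½) = (1/2)^(33/33) ≈ 0.5000.
C₀ = D/Vd = 240/30 ≈ 8.000 mcg/mL.
Before the 3rd dose, 2 doses have been given. Superposition: Cmin = C₀·(f + f²).
≈ 8.000 × (0.5000 + 0.2500) ≈ 8.000 × 0.7500 ≈ 6.000 mcg/mL.

6.0 mcg/mL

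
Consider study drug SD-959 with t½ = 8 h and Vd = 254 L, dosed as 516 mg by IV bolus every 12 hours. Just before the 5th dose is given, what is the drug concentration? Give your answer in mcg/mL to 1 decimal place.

1.1 mcg/mL

f = (1/2)^(τ/t½) = (1/2)^(12/8) ≈ 0.3536.
C₀ = D/Vd = 516/254 ≈ 2.031 mcg/mL.
Before the 5th dose, 4 doses have been given. Superposition: Cmin = C₀·(f + f² + … + f^4).
≈ 2.031 × (0.3536 + 0.1250 + 0.0442 + 0.0156) ≈ 2.031 × 0.5384 ≈ 1.093 mcg/mL.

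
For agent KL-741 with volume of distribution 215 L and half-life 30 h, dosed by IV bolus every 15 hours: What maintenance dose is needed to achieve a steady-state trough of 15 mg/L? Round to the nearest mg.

1336 mg

τ/t½ = 15/30 ≈ 0.5, so f = (1/2)^(15/30) ≈ 0.707107.
Cmin,ss = (D/Vd)·f/(1−f), so D = Cmin,ss·Vd·(1−f)/f.
D = 15 × 215 × (1−f)/f ≈ 15 × 215 × 0.41421 ≈ 1335.83 mg.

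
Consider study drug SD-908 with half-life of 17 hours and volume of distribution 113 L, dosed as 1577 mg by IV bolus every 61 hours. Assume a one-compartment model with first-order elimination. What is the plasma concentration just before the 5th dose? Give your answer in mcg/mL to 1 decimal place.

f = (1/2)^(τ/t½) = (1/2)^(61/17) ≈ 0.0831.
C₀ = D/Vd = 1577/113 ≈ 13.956 mcg/mL.
Before the 5th dose, 4 doses have been given. Superposition: Cmin = C₀·(f + f² + … + f^4).
≈ 13.956 × (0.0831 + 0.0069 + 0.0006 + 0.0000) ≈ 13.956 × 0.0906 ≈ 1.264 mcg/mL.

1.3 mcg/mL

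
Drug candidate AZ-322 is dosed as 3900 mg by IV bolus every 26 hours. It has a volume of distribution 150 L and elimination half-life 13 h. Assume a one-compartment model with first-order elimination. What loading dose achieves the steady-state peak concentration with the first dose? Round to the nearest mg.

5200 mg

f = (1/2)^(26/13) ≈ 0.250000; accumulation ratio R = 1/(1−f) ≈ 1.33333.
Loading dose to hit Cmax,ss on first dose: D_load = D_maint·R ≈ 3900 × 1.33333 ≈ 5199.99 mg.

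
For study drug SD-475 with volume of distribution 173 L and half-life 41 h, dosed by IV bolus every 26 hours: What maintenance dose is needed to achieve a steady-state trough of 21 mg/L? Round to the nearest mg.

2005 mg

τ/t½ = 26/41 ≈ 0.63415, so f = (1/2)^(26/41) ≈ 0.644322.
Cmin,ss = (D/Vd)·f/(1−f), so D = Cmin,ss·Vd·(1−f)/f.
D = 21 × 173 × (1−f)/f ≈ 21 × 173 × 0.55202 ≈ 2005.49 mg.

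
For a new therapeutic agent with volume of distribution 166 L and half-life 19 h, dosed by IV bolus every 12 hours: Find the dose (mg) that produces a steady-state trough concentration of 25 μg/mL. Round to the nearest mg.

τ/t½ = 12/19 ≈ 0.63158, so f = (1/2)^(12/19) ≈ 0.645470.
Cmin,ss = (D/Vd)·f/(1−f), so D = Cmin,ss·Vd·(1−f)/f.
D = 25 × 166 × (1−f)/f ≈ 25 × 166 × 0.54926 ≈ 2279.43 mg.

2279 mg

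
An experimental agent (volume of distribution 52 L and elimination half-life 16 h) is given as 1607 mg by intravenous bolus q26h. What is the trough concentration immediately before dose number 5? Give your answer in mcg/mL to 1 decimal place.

14.7 mcg/mL

f = (1/2)^(τ/t½) = (1/2)^(26/16) ≈ 0.3242.
C₀ = D/Vd = 1607/52 ≈ 30.904 mcg/mL.
Before the 5th dose, 4 doses have been given. Superposition: Cmin = C₀·(f + f² + … + f^4).
≈ 30.904 × (0.3242 + 0.1051 + 0.0341 + 0.0110) ≈ 30.904 × 0.4744 ≈ 14.661 mcg/mL.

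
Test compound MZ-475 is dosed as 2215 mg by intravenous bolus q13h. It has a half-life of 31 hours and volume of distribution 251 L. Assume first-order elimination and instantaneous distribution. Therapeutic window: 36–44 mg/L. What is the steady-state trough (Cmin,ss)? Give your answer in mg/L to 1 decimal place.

Over one 13-h interval, 13/31 ≈ 0.41935 half-lives elapse, leaving f ≈ 0.7478 of each dose.
Accumulation ratio R = 1/(1 − f) ≈ 1/0.2522 ≈ 3.9651.
Each bolus raises the concentration by D/Vd = 2215/251 ≈ 8.825 mg/L.
Cmax,ss = C₀/(1 − f) ≈ 8.825/0.2522 ≈ 34.992 mg/L.
One interval later, Cmin,ss = Cmax,ss·e^(−kτ) ≈ 34.992 × 0.7478 ≈ 26.167 mg/L.
Trough 26.2 mg/L vs MEC 36 mg/L: subtherapeutic.

26.2 mg/L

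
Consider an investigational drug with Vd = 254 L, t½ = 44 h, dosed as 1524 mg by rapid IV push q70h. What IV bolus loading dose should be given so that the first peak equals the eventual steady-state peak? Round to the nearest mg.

2281 mg

f = (1/2)^(70/44) ≈ 0.331962; accumulation ratio R = 1/(1−f) ≈ 1.49692.
Loading dose to hit Cmax,ss on first dose: D_load = D_maint·R ≈ 1524 × 1.49692 ≈ 2281.31 mg.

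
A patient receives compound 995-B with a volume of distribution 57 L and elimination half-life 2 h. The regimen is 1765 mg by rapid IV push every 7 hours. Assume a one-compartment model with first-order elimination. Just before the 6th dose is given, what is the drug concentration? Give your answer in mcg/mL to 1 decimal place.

f = (1/2)^(τ/t½) = (1/2)^(7/2) ≈ 0.0884.
C₀ = D/Vd = 1765/57 ≈ 30.965 mcg/mL.
Before the 6th dose, 5 doses have been given. Superposition: Cmin = C₀·(f + f² + … + f^5).
≈ 30.965 × (0.0884 + 0.0078 + 0.0007 + 0.0001 + 0.0000) ≈ 30.965 × 0.0970 ≈ 3.004 mcg/mL.

3.0 mcg/mL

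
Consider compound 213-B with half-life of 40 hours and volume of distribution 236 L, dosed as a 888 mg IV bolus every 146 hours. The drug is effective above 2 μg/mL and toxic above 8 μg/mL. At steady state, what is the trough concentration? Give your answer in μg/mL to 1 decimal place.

τ/t½ = 146/40 ≈ 3.65, so fraction remaining f = (1/2)^(146/40) ≈ 0.0797.
At steady state, accumulation factor R = 1/(1 − e^(−kτ)) ≈ 1.0866.
Each bolus raises the concentration by D/Vd = 888/236 ≈ 3.763 μg/mL.
Cmax,ss = C₀/(1 − f) ≈ 3.763/0.9203 ≈ 4.089 μg/mL.
Steady-state trough Cmin,ss = Cmax,ss·f ≈ 4.089 × 0.0797 ≈ 0.326 μg/mL.
Trough 0.3 μg/mL vs MEC 2 μg/mL: subtherapeutic.

0.3 μg/mL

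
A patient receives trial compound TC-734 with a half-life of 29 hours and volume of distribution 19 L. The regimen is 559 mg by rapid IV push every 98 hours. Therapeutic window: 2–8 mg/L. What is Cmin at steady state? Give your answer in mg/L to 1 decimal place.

3.1 mg/L

τ/t½ = 98/29 ≈ 3.3793, so fraction remaining f = (1/2)^(98/29) ≈ 0.0961.
Each bolus raises the concentration by D/Vd = 559/19 ≈ 29.421 mg/L.
Steady-state trough Cmin,ss = C₀·f/(1−f) ≈ 29.421 × 0.0961/0.9039 ≈ 3.128 mg/L.
Trough 3.1 mg/L vs MEC 2 mg/L: adequate.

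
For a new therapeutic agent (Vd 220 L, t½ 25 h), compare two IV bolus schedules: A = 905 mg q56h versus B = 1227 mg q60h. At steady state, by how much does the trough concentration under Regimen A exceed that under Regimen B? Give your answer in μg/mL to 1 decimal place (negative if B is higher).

-0.2 μg/mL

Regimen A: f = (1/2)^(56/25) ≈ 0.2117; Cmin,ss = (905/220)·f/(1−f) ≈ 1.105 μg/mL.
Regimen B: f = (1/2)^(60/25) ≈ 0.1895; Cmin,ss = (1227/220)·f/(1−f) ≈ 1.304 μg/mL.
Difference ≈ 1.105 − 1.304 ≈ -0.199 μg/mL.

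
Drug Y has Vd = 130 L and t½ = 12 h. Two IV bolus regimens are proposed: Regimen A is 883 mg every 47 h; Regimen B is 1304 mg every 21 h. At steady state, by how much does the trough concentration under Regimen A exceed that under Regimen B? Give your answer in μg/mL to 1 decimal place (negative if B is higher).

Regimen A: f = (1/2)^(47/12) ≈ 0.0662; Cmin,ss = (883/130)·f/(1−f) ≈ 0.482 μg/mL.
Regimen B: f = (1/2)^(21/12) ≈ 0.2973; Cmin,ss = (1304/130)·f/(1−f) ≈ 4.244 μg/mL.
Difference ≈ 0.482 − 4.244 ≈ -3.762 μg/mL.

-3.8 μg/mL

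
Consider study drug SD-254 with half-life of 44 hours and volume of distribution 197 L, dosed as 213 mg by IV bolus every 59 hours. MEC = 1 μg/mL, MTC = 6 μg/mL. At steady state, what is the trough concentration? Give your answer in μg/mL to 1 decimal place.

Over one 59-h interval, 59/44 ≈ 1.3409 half-lives elapse, leaving f ≈ 0.3948 of each dose.
Accumulation ratio R = 1/(1 − f) ≈ 1/0.6052 ≈ 1.6523.
Single-dose peak C₀ = D/Vd = 213/197 ≈ 1.081 μg/mL.
Steady-state peak Cmax,ss = C₀·R ≈ 1.081 × 1.6523 ≈ 1.786 μg/mL.
Steady-state trough Cmin,ss = Cmax,ss·f ≈ 1.786 × 0.3948 ≈ 0.705 μg/mL.
Trough 0.7 μg/mL vs MEC 1 μg/mL: subtherapeutic.

0.7 μg/mL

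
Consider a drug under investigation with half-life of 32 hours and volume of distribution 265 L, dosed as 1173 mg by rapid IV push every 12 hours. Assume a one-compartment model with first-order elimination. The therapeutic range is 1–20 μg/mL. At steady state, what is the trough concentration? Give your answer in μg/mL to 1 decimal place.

Over one 12-h interval, 12/32 ≈ 0.375 half-lives elapse, leaving f ≈ 0.7711 of each dose.
Single-dose peak C₀ = D/Vd = 1173/265 ≈ 4.426 μg/mL.
Steady-state trough Cmin,ss = C₀·f/(1−f) ≈ 4.426 × 0.7711/0.2289 ≈ 14.910 μg/mL.
Trough 14.9 μg/mL vs MEC 1 μg/mL: adequate.

14.9 μg/mL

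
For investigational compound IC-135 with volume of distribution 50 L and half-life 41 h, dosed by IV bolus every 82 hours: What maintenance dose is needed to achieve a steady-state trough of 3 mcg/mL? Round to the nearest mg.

450 mg

τ/t½ = 82/41 ≈ 2, so f = (1/2)^(82/41) ≈ 0.250000.
Cmin,ss = (D/Vd)·f/(1−f), so D = Cmin,ss·Vd·(1−f)/f.
D = 3 × 50 × (1−f)/f ≈ 3 × 50 × 3.00000 ≈ 450.00 mg.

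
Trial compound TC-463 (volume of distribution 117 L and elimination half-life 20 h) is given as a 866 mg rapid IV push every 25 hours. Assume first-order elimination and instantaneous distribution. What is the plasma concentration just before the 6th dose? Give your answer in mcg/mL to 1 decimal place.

f = (1/2)^(τ/t½) = (1/2)^(25/20) ≈ 0.4204.
C₀ = D/Vd = 866/117 ≈ 7.402 mcg/mL.
Before the 6th dose, 5 doses have been given. Superposition: Cmin = C₀·(f + f² + … + f^5).
≈ 7.402 × (0.4204 + 0.1767 + 0.0743 + 0.0312 + 0.0131) ≈ 7.402 × 0.7157 ≈ 5.298 mcg/mL.

5.3 mcg/mL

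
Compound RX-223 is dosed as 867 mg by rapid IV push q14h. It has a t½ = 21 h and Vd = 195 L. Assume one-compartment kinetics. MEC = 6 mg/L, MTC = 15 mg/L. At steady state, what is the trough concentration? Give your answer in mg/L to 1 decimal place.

Over one 14-h interval, 14/21 ≈ 0.66667 half-lives elapse, leaving f ≈ 0.6300 of each dose.
At steady state, accumulation factor R = 1/(1 − e^(−kτ)) ≈ 2.7027.
Each bolus raises the concentration by D/Vd = 867/195 ≈ 4.446 mg/L.
Steady-state peak Cmax,ss = C₀·R ≈ 4.446 × 2.7027 ≈ 12.016 mg/L.
One interval later, Cmin,ss = Cmax,ss·e^(−kτ) ≈ 12.016 × 0.6300 ≈ 7.570 mg/L.
Trough 7.6 mg/L vs MEC 6 mg/L: adequate.

7.6 mg/L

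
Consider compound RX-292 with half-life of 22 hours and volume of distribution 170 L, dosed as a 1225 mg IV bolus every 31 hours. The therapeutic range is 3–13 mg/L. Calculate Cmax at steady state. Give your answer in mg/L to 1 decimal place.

11.6 mg/L

k = ln2/t½ = ln2/22 ≈ 0.031507 h⁻¹; fraction remaining f = e^(−kτ) = e^(−0.031507×31) ≈ 0.3765.
At steady state, accumulation factor R = 1/(1 − e^(−kτ)) ≈ 1.6038.
Single-dose peak C₀ = D/Vd = 1225/170 ≈ 7.206 mg/L.
Cmax,ss = C₀/(1 − f) ≈ 7.206/0.6235 ≈ 11.557 mg/L.
Peak 11.6 mg/L vs MTC 13 mg/L: below toxic threshold.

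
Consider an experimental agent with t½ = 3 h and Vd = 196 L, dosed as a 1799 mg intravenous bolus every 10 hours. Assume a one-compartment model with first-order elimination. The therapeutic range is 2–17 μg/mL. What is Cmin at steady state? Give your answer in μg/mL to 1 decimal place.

Over one 10-h interval, 10/3 ≈ 3.3333 half-lives elapse, leaving f ≈ 0.0992 of each dose.
At steady state, accumulation factor R = 1/(1 − e^(−kτ)) ≈ 1.1101.
Each bolus raises the concentration by D/Vd = 1799/196 ≈ 9.179 μg/mL.
Steady-state peak Cmax,ss = C₀·R ≈ 9.179 × 1.1101 ≈ 10.190 μg/mL.
One interval later, Cmin,ss = Cmax,ss·e^(−kτ) ≈ 10.190 × 0.0992 ≈ 1.011 μg/mL.
Trough 1.0 μg/mL vs MEC 2 μg/mL: subtherapeutic.

1.0 μg/mL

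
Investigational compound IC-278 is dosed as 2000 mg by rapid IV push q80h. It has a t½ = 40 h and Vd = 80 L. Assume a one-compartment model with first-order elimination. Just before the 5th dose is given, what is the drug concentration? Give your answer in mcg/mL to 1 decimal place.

f = (1/2)^(τ/t½) = (1/2)^(80/40) ≈ 0.2500.
C₀ = D/Vd = 2000/80 ≈ 25.000 mcg/mL.
Before the 5th dose, 4 doses have been given. Superposition: Cmin = C₀·(f + f² + … + f^4).
≈ 25.000 × (0.2500 + 0.0625 + 0.0156 + 0.0039) ≈ 25.000 × 0.3320 ≈ 8.300 mcg/mL.

8.3 mcg/mL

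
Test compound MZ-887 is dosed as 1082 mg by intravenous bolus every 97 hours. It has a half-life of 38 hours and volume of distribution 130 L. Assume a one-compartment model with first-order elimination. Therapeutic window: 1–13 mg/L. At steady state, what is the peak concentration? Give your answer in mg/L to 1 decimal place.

Over one 97-h interval, 97/38 ≈ 2.5526 half-lives elapse, leaving f ≈ 0.1704 of each dose.
At steady state, accumulation factor R = 1/(1 − e^(−kτ)) ≈ 1.2054.
Each bolus raises the concentration by D/Vd = 1082/130 ≈ 8.323 mg/L.
Steady-state peak Cmax,ss = C₀·R ≈ 8.323 × 1.2054 ≈ 10.033 mg/L.
Peak 10.0 mg/L vs MTC 13 mg/L: below toxic threshold.

10.0 mg/L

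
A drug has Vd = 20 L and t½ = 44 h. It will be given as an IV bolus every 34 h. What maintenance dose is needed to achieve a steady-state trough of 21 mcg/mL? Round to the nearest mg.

τ/t½ = 34/44 ≈ 0.77273, so f = (1/2)^(34/44) ≈ 0.585310.
Cmin,ss = (D/Vd)·f/(1−f), so D = Cmin,ss·Vd·(1−f)/f.
D = 21 × 20 × (1−f)/f ≈ 21 × 20 × 0.70850 ≈ 297.57 mg.

298 mg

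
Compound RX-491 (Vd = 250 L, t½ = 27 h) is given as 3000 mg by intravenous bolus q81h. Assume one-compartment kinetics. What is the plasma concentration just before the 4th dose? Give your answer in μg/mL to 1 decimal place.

f = (1/2)^(τ/t½) = (1/2)^(81/27) ≈ 0.1250.
C₀ = D/Vd = 3000/250 ≈ 12.000 μg/mL.
Before the 4th dose, 3 doses have been given. Superposition: Cmin = C₀·(f + f² + … + f^3).
≈ 12.000 × (0.1250 + 0.0156 + 0.0020) ≈ 12.000 × 0.1426 ≈ 1.711 μg/mL.

1.7 μg/mL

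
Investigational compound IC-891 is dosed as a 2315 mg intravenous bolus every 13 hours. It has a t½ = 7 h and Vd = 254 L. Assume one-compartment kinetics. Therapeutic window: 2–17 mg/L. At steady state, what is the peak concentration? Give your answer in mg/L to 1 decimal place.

12.6 mg/L

k = ln2/t½ = ln2/7 ≈ 0.099021 h⁻¹; fraction remaining f = e^(−kτ) = e^(−0.099021×13) ≈ 0.2760.
At steady state, accumulation factor R = 1/(1 − e^(−kτ)) ≈ 1.3812.
Each bolus raises the concentration by D/Vd = 2315/254 ≈ 9.114 mg/L.
Steady-state peak Cmax,ss = C₀·R ≈ 9.114 × 1.3812 ≈ 12.588 mg/L.
Peak 12.6 mg/L vs MTC 17 mg/L: below toxic threshold.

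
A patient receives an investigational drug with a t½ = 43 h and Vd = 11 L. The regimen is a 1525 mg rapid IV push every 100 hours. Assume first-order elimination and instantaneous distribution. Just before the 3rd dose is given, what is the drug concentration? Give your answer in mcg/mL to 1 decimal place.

33.2 mcg/mL

f = (1/2)^(τ/t½) = (1/2)^(100/43) ≈ 0.1995.
C₀ = D/Vd = 1525/11 ≈ 138.636 mcg/mL.
Before the 3rd dose, 2 doses have been given. Superposition: Cmin = C₀·(f + f²).
≈ 138.636 × (0.1995 + 0.0398) ≈ 138.636 × 0.2393 ≈ 33.176 mcg/mL.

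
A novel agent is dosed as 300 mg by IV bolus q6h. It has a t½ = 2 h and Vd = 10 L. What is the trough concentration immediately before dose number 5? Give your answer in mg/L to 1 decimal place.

4.3 mg/L

f = (1/2)^(τ/t½) = (1/2)^(6/2) ≈ 0.1250.
C₀ = D/Vd = 300/10 ≈ 30.000 mg/L.
Before the 5th dose, 4 doses have been given. Superposition: Cmin = C₀·(f + f² + … + f^4).
≈ 30.000 × (0.1250 + 0.0156 + 0.0020 + 0.0002) ≈ 30.000 × 0.1428 ≈ 4.284 mg/L.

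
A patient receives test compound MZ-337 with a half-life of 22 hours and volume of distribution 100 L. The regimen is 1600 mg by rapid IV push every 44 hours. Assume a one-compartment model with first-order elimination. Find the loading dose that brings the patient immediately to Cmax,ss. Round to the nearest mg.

f = (1/2)^(44/22) ≈ 0.250000; accumulation ratio R = 1/(1−f) ≈ 1.33333.
Loading dose to hit Cmax,ss on first dose: D_load = D_maint·R ≈ 1600 × 1.33333 ≈ 2133.33 mg.

2133 mg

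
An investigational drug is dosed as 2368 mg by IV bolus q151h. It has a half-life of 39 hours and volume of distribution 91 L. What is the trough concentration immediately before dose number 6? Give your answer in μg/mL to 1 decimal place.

1.9 μg/mL

f = (1/2)^(τ/t½) = (1/2)^(151/39) ≈ 0.0683.
C₀ = D/Vd = 2368/91 ≈ 26.022 μg/mL.
Before the 6th dose, 5 doses have been given. Superposition: Cmin = C₀·(f + f² + … + f^5).
≈ 26.022 × (0.0683 + 0.0047 + 0.0003 + 0.0000 + 0.0000) ≈ 26.022 × 0.0733 ≈ 1.907 μg/mL.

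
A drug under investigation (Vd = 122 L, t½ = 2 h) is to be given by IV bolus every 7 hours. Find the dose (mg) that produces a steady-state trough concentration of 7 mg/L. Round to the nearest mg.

τ/t½ = 7/2 ≈ 3.5, so f = (1/2)^(7/2) ≈ 0.088388.
Cmin,ss = (D/Vd)·f/(1−f), so D = Cmin,ss·Vd·(1−f)/f.
D = 7 × 122 × (1−f)/f ≈ 7 × 122 × 10.31375 ≈ 8807.94 mg.

8808 mg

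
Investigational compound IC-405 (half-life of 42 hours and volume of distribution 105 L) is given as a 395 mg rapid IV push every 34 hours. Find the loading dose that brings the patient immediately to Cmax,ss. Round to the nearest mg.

f = (1/2)^(34/42) ≈ 0.570570; accumulation ratio R = 1/(1−f) ≈ 2.32867.
Loading dose to hit Cmax,ss on first dose: D_load = D_maint·R ≈ 395 × 2.32867 ≈ 919.82 mg.

920 mg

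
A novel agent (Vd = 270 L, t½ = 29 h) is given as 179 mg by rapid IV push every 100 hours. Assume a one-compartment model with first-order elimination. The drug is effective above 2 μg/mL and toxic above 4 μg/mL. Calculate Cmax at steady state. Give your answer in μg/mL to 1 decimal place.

0.7 μg/mL

τ/t½ = 100/29 ≈ 3.4483, so fraction remaining f = (1/2)^(100/29) ≈ 0.0916.
At steady state, accumulation factor R = 1/(1 − e^(−kτ)) ≈ 1.1008.
Each bolus raises the concentration by D/Vd = 179/270 ≈ 0.663 μg/mL.
Steady-state peak Cmax,ss = C₀·R ≈ 0.663 × 1.1008 ≈ 0.730 μg/mL.
Peak 0.7 μg/mL vs MTC 4 μg/mL: below toxic threshold.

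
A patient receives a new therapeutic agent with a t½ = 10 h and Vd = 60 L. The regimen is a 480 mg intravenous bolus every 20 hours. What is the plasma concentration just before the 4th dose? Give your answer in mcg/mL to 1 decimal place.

2.6 mcg/mL

f = (1/2)^(τ/t½) = (1/2)^(20/10) ≈ 0.2500.
C₀ = D/Vd = 480/60 ≈ 8.000 mcg/mL.
Before the 4th dose, 3 doses have been given. Superposition: Cmin = C₀·(f + f² + … + f^3).
≈ 8.000 × (0.2500 + 0.0625 + 0.0156) ≈ 8.000 × 0.3281 ≈ 2.625 mcg/mL.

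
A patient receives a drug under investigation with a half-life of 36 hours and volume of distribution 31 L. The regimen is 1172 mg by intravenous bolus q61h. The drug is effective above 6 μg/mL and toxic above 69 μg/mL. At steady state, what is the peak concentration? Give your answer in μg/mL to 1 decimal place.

τ/t½ = 61/36 ≈ 1.6944, so fraction remaining f = (1/2)^(61/36) ≈ 0.3090.
Accumulation ratio R = 1/(1 − f) ≈ 1/0.6910 ≈ 1.4472.
Each bolus raises the concentration by D/Vd = 1172/31 ≈ 37.806 μg/mL.
Cmax,ss = C₀/(1 − f) ≈ 37.806/0.6910 ≈ 54.712 μg/mL.
Peak 54.7 μg/mL vs MTC 69 μg/mL: below toxic threshold.

54.7 μg/mL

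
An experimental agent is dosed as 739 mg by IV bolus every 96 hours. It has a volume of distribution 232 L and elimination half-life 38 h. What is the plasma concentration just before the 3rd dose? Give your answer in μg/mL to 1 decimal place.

0.6 μg/mL

f = (1/2)^(τ/t½) = (1/2)^(96/38) ≈ 0.1736.
C₀ = D/Vd = 739/232 ≈ 3.185 μg/mL.
Before the 3rd dose, 2 doses have been given. Superposition: Cmin = C₀·(f + f²).
≈ 3.185 × (0.1736 + 0.0301) ≈ 3.185 × 0.2037 ≈ 0.649 μg/mL.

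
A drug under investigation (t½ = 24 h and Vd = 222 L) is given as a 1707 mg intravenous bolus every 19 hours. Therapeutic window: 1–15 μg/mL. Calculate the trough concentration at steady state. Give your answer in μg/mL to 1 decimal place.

Over one 19-h interval, 19/24 ≈ 0.79167 half-lives elapse, leaving f ≈ 0.5777 of each dose.
Single-dose peak C₀ = D/Vd = 1707/222 ≈ 7.689 μg/mL.
Steady-state trough Cmin,ss = C₀·f/(1−f) ≈ 7.689 × 0.5777/0.4223 ≈ 10.518 μg/mL.
Trough 10.5 μg/mL vs MEC 1 μg/mL: adequate.

10.5 μg/mL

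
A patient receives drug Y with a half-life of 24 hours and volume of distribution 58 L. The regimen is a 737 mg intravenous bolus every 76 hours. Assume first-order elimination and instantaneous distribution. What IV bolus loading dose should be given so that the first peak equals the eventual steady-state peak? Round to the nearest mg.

829 mg

f = (1/2)^(76/24) ≈ 0.111362; accumulation ratio R = 1/(1−f) ≈ 1.12532.
Loading dose to hit Cmax,ss on first dose: D_load = D_maint·R ≈ 737 × 1.12532 ≈ 829.36 mg.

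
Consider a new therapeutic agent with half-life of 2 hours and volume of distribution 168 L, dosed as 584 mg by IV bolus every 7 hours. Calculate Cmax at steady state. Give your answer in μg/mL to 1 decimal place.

3.8 μg/mL

Over one 7-h interval, 7/2 ≈ 3.5 half-lives elapse, leaving f ≈ 0.0884 of each dose.
Accumulation ratio R = 1/(1 − f) ≈ 1/0.9116 ≈ 1.0970.
Single-dose peak C₀ = D/Vd = 584/168 ≈ 3.476 μg/mL.
Steady-state peak Cmax,ss = C₀·R ≈ 3.476 × 1.0970 ≈ 3.813 μg/mL.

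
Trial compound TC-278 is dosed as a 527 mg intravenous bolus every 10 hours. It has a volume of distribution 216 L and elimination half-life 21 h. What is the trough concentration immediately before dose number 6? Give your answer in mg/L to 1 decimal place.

5.0 mg/L

f = (1/2)^(τ/t½) = (1/2)^(10/21) ≈ 0.7189.
C₀ = D/Vd = 527/216 ≈ 2.440 mg/L.
Before the 6th dose, 5 doses have been given. Superposition: Cmin = C₀·(f + f² + … + f^5).
≈ 2.440 × (0.7189 + 0.5168 + 0.3715 + 0.2671 + 0.1920) ≈ 2.440 × 2.0663 ≈ 5.042 mg/L.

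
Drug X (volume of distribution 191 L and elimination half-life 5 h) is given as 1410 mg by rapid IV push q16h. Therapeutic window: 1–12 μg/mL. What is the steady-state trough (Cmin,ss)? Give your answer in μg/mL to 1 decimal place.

0.9 μg/mL

τ/t½ = 16/5 ≈ 3.2, so fraction remaining f = (1/2)^(16/5) ≈ 0.1088.
Each bolus raises the concentration by D/Vd = 1410/191 ≈ 7.382 μg/mL.
Steady-state trough Cmin,ss = C₀·f/(1−f) ≈ 7.382 × 0.1088/0.8912 ≈ 0.901 μg/mL.
Trough 0.9 μg/mL vs MEC 1 μg/mL: subtherapeutic.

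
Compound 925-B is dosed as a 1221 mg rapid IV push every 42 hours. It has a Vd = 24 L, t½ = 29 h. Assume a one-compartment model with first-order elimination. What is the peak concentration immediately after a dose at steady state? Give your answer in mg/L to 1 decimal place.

80.3 mg/L

τ/t½ = 42/29 ≈ 1.4483, so fraction remaining f = (1/2)^(42/29) ≈ 0.3665.
At steady state, accumulation factor R = 1/(1 − e^(−kτ)) ≈ 1.5785.
Each bolus raises the concentration by D/Vd = 1221/24 ≈ 50.875 mg/L.
Steady-state peak Cmax,ss = C₀·R ≈ 50.875 × 1.5785 ≈ 80.306 mg/L.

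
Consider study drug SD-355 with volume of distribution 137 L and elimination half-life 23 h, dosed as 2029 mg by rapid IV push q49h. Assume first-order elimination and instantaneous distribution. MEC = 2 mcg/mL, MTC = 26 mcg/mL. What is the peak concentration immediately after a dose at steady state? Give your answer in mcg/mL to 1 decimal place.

19.2 mcg/mL

k = ln2/t½ = ln2/23 ≈ 0.030137 h⁻¹; fraction remaining f = e^(−kτ) = e^(−0.030137×49) ≈ 0.2284.
Accumulation ratio R = 1/(1 − f) ≈ 1/0.7716 ≈ 1.2960.
Single-dose peak C₀ = D/Vd = 2029/137 ≈ 14.810 mcg/mL.
Steady-state peak Cmax,ss = C₀·R ≈ 14.810 × 1.2960 ≈ 19.194 mcg/mL.
Peak 19.2 mcg/mL vs MTC 26 mcg/mL: below toxic threshold.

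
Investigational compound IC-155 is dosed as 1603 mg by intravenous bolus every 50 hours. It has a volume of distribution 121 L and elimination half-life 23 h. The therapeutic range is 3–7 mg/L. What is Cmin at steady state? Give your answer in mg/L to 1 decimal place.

k = ln2/t½ = ln2/23 ≈ 0.030137 h⁻¹; fraction remaining f = e^(−kτ) = e^(−0.030137×50) ≈ 0.2216.
Single-dose peak C₀ = D/Vd = 1603/121 ≈ 13.248 mg/L.
Steady-state trough Cmin,ss = C₀·f/(1−f) ≈ 13.248 × 0.2216/0.7784 ≈ 3.772 mg/L.
Trough 3.8 mg/L vs MEC 3 mg/L: adequate.

3.8 mg/L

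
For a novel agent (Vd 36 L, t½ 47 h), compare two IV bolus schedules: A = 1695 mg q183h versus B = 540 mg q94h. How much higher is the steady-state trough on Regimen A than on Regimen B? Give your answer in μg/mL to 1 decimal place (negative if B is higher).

-1.6 μg/mL

Regimen A: f = (1/2)^(183/47) ≈ 0.0673; Cmin,ss = (1695/36)·f/(1−f) ≈ 3.397 μg/mL.
Regimen B: f = (1/2)^(94/47) ≈ 0.2500; Cmin,ss = (540/36)·f/(1−f) ≈ 5.000 μg/mL.
Difference ≈ 3.397 − 5.000 ≈ -1.603 μg/mL.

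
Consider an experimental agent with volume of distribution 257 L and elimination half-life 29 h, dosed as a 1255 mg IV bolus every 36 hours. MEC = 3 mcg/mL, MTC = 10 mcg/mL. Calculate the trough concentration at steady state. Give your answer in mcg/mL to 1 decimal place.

3.6 mcg/mL

τ/t½ = 36/29 ≈ 1.2414, so fraction remaining f = (1/2)^(36/29) ≈ 0.4230.
Single-dose peak C₀ = D/Vd = 1255/257 ≈ 4.883 mcg/mL.
Steady-state trough Cmin,ss = C₀·f/(1−f) ≈ 4.883 × 0.4230/0.5770 ≈ 3.580 mcg/mL.
Trough 3.6 mcg/mL vs MEC 3 mcg/mL: adequate.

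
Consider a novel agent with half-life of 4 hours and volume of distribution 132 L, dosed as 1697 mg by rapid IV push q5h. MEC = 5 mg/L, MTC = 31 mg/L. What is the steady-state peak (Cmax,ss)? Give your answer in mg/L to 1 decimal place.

τ/t½ = 5/4 ≈ 1.25, so fraction remaining f = (1/2)^(5/4) ≈ 0.4204.
Accumulation ratio R = 1/(1 − f) ≈ 1/0.5796 ≈ 1.7253.
Single-dose peak C₀ = D/Vd = 1697/132 ≈ 12.856 mg/L.
Steady-state peak Cmax,ss = C₀·R ≈ 12.856 × 1.7253 ≈ 22.180 mg/L.
Peak 22.2 mg/L vs MTC 31 mg/L: below toxic threshold.

22.2 mg/L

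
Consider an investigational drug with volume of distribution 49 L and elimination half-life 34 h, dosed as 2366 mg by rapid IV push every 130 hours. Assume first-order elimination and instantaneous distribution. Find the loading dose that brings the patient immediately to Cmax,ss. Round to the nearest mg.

f = (1/2)^(130/34) ≈ 0.070632; accumulation ratio R = 1/(1−f) ≈ 1.07600.
Loading dose to hit Cmax,ss on first dose: D_load = D_maint·R ≈ 2366 × 1.07600 ≈ 2545.82 mg.

2546 mg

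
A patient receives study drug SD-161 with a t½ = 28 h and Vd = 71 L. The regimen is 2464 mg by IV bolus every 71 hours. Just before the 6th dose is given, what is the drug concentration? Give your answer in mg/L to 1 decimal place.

f = (1/2)^(τ/t½) = (1/2)^(71/28) ≈ 0.1725.
C₀ = D/Vd = 2464/71 ≈ 34.704 mg/L.
Before the 6th dose, 5 doses have been given. Superposition: Cmin = C₀·(f + f² + … + f^5).
≈ 34.704 × (0.1725 + 0.0298 + 0.0051 + 0.0009 + 0.0002) ≈ 34.704 × 0.2085 ≈ 7.236 mg/L.

7.2 mg/L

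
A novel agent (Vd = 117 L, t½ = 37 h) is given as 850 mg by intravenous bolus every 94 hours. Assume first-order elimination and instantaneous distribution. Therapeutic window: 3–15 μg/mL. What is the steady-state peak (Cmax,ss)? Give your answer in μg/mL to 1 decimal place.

8.8 μg/mL

Over one 94-h interval, 94/37 ≈ 2.5405 half-lives elapse, leaving f ≈ 0.1719 of each dose.
Accumulation ratio R = 1/(1 − f) ≈ 1/0.8281 ≈ 1.2076.
Each bolus raises the concentration by D/Vd = 850/117 ≈ 7.265 μg/mL.
Steady-state peak Cmax,ss = C₀·R ≈ 7.265 × 1.2076 ≈ 8.773 μg/mL.
Peak 8.8 μg/mL vs MTC 15 μg/mL: below toxic threshold.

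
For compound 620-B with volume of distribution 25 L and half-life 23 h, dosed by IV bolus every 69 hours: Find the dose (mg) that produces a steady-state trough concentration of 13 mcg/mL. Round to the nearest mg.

2275 mg

τ/t½ = 69/23 ≈ 3, so f = (1/2)^(69/23) ≈ 0.125000.
Cmin,ss = (D/Vd)·f/(1−f), so D = Cmin,ss·Vd·(1−f)/f.
D = 13 × 25 × (1−f)/f ≈ 13 × 25 × 7.00000 ≈ 2275.00 mg.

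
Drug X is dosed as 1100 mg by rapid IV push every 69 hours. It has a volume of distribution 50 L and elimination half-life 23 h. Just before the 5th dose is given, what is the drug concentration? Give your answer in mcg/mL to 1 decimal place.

f = (1/2)^(τ/t½) = (1/2)^(69/23) ≈ 0.1250.
C₀ = D/Vd = 1100/50 ≈ 22.000 mcg/mL.
Before the 5th dose, 4 doses have been given. Superposition: Cmin = C₀·(f + f² + … + f^4).
≈ 22.000 × (0.1250 + 0.0156 + 0.0020 + 0.0002) ≈ 22.000 × 0.1428 ≈ 3.142 mcg/mL.

3.1 mcg/mL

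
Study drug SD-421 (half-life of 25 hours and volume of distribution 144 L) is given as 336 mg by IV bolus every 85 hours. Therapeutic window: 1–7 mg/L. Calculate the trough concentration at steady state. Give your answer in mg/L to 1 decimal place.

0.2 mg/L

k = ln2/t½ = ln2/25 ≈ 0.027726 h⁻¹; fraction remaining f = e^(−kτ) = e^(−0.027726×85) ≈ 0.0947.
Single-dose peak C₀ = D/Vd = 336/144 ≈ 2.333 mg/L.
Steady-state trough Cmin,ss = C₀·f/(1−f) ≈ 2.333 × 0.0947/0.9053 ≈ 0.244 mg/L.
Trough 0.2 mg/L vs MEC 1 mg/L: subtherapeutic.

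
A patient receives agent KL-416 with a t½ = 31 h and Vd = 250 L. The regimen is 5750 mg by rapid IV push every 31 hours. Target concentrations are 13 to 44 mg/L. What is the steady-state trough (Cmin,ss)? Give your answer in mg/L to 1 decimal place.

τ = 31 h = 1 half-life, so f = (1/2)^1 = 0.5.
Accumulation ratio R = 1/(1 − f) = 1/0.5 = 2/1.
Single-dose peak C₀ = D/Vd = 5750/250 = 23 mg/L.
Steady-state peak Cmax,ss = C₀·R = 23 × 2/1 ≈ 46.000 mg/L.
Steady-state trough Cmin,ss = Cmax,ss·f ≈ 46.000 × 0.5 ≈ 23.000 mg/L.
Trough 23.0 mg/L vs MEC 13 mg/L: adequate.

23.0 mg/L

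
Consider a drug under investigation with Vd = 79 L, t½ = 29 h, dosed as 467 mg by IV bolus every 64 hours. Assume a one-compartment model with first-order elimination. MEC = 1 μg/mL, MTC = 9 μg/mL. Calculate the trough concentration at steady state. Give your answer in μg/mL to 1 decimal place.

Over one 64-h interval, 64/29 ≈ 2.2069 half-lives elapse, leaving f ≈ 0.2166 of each dose.
Each bolus raises the concentration by D/Vd = 467/79 ≈ 5.911 μg/mL.
Steady-state trough Cmin,ss = C₀·f/(1−f) ≈ 5.911 × 0.2166/0.7834 ≈ 1.634 μg/mL.
Trough 1.6 μg/mL vs MEC 1 μg/mL: adequate.

1.6 μg/mL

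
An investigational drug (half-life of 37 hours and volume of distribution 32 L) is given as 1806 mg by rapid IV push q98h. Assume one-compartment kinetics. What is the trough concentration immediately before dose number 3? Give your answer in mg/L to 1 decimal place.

10.4 mg/L

f = (1/2)^(τ/t½) = (1/2)^(98/37) ≈ 0.1595.
C₀ = D/Vd = 1806/32 ≈ 56.438 mg/L.
Before the 3rd dose, 2 doses have been given. Superposition: Cmin = C₀·(f + f²).
≈ 56.438 × (0.1595 + 0.0254) ≈ 56.438 × 0.1849 ≈ 10.435 mg/L.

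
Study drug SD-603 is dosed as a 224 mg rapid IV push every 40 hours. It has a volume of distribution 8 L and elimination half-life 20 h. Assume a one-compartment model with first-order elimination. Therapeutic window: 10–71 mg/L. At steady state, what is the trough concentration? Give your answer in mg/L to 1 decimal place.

The dosing interval is 2 half-lives, so f = 2^(−2) = 0.25.
At steady state, R = 1/(1 − 0.25) = 4/3.
Single-dose peak C₀ = D/Vd = 224/8 = 28 mg/L.
Steady-state peak Cmax,ss = C₀·R = 28 × 4/3 ≈ 37.333 mg/L.
Steady-state trough Cmin,ss = Cmax,ss·f ≈ 37.333 × 0.25 ≈ 9.333 mg/L.
Trough 9.3 mg/L vs MEC 10 mg/L: subtherapeutic.

9.3 mg/L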